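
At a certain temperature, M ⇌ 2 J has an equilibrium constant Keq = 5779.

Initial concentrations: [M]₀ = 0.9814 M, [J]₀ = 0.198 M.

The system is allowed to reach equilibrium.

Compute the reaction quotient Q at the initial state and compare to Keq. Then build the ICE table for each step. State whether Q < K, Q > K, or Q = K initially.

Q₀ = 0.03995; Q < K (proceeds forward)

Q₀ = 0.03995 vs Keq = 5779 ⇒ Q<K, forward
Step 1:
                   M          J
  Initial     0.9814      0.198
  Change     -0.9806      1.961
  Equil   8.0673e-04      2.159
  solve Keq expr → x = 0.9806; check Q = 5779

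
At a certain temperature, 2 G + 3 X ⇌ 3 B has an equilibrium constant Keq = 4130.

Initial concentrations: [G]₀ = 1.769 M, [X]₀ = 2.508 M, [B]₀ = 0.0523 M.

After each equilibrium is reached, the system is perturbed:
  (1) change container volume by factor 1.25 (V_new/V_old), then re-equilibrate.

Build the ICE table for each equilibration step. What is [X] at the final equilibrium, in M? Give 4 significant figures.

[X]_eq = 0.2723 M

Q₀ = 2.8978e-06 vs Keq = 4130 ⇒ Q<K, forward
Step 1:
                  G         X         B
  init        1.769     2.508    0.0523
  Δ          -1.465    -2.198     2.198
  eq         0.3039    0.3103      2.25
  solve Keq expr → x = 0.7326; check Q = 4130
Then change container volume by factor 1.25 (V_new/V_old).
Step 2:
                  G         X         B
  init       0.2431    0.2482       1.8
  Δ         0.01606   0.02409  -0.02409
  eq         0.2591    0.2723     1.776
  solve Keq expr → x = -0.008031; check Q = 4130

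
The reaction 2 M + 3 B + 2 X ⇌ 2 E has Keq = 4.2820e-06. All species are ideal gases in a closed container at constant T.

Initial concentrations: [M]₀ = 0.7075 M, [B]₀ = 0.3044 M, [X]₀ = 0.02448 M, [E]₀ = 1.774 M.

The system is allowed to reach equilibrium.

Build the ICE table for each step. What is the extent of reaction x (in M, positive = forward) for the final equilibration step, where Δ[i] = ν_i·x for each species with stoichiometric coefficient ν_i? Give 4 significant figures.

Q₀ = 3.7196e+05 vs Keq = 4.2820e-06 ⇒ Q>K, reverse
Step 1:
                   M          B          X          E
  init        0.7075     0.3044    0.02448      1.774
  Δ             1.73      2.595       1.73      -1.73
  eq           2.438        2.9      1.755    0.04371
  solve Keq expr → x = -0.8651; check Q = 4.2820e-06

x = -0.8651 M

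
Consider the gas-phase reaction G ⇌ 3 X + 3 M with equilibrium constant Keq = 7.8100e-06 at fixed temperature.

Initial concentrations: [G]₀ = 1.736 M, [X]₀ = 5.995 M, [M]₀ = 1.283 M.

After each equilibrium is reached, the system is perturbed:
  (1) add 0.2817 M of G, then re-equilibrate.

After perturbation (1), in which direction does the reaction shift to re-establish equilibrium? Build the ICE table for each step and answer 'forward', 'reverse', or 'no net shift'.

Direction: forward

Q₀ = 262.1 vs Keq = 7.8100e-06 ⇒ Q>K, reverse
Step 1:
                   G          X          M
  init         1.736      5.995      1.283
  Δ           0.4259     -1.278     -1.278
  eq           2.162      4.717   0.005438
  solve Keq expr → x = -0.4259; check Q = 7.8100e-06
Then add 0.2817 M of G.
Step 2:
                   G          X          M
  init         2.444      4.717   0.005438
  Δ       -7.5434e-05 2.2630e-04 2.2630e-04
  eq           2.443      4.718   0.005664
  solve Keq expr → x = 7.5434e-05; check Q = 7.8100e-06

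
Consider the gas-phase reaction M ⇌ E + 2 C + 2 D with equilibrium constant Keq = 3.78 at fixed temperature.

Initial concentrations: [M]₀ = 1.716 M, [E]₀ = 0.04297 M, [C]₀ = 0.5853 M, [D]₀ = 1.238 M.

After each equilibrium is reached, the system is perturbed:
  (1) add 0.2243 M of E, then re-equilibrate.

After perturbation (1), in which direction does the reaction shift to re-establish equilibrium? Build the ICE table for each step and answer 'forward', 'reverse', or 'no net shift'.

Direction: reverse

Q₀ = 0.01315 vs Keq = 3.78 ⇒ Q<K, forward
Step 1:
                   M          E          C          D
  I            1.716    0.04297     0.5853      1.238
  C          -0.4449     0.4449     0.8897     0.8897
  E            1.271     0.4878      1.475      2.128
  solve Keq expr → x = 0.4449; check Q = 3.78
Then add 0.2243 M of E.
Step 2:
                   M          E          C          D
  I            1.271     0.7121      1.475      2.128
  C          0.05422   -0.05422    -0.1084    -0.1084
  E            1.325     0.6579      1.367      2.019
  solve Keq expr → x = -0.05422; check Q = 3.78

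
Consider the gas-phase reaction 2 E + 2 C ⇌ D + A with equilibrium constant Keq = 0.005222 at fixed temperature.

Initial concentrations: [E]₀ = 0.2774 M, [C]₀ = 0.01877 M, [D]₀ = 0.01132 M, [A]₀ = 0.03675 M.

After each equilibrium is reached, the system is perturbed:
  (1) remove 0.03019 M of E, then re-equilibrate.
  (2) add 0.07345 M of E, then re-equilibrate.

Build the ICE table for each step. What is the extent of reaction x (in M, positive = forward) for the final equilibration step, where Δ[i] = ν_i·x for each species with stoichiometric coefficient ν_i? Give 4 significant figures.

Q₀ = 15.34 vs Keq = 0.005222 ⇒ Q>K, reverse
Step 1:
                  E         C         D         A
  I          0.2774   0.01877   0.01132   0.03675
  C         0.02258   0.02258  -0.01129  -0.01129
  E             0.3   0.04135 3.1551e-05   0.02546
  solve Keq expr → x = -0.01129; check Q = 0.005222
Then remove 0.03019 M of E.
Step 2:
                  E         C         D         A
  I          0.2698   0.04135 3.1551e-05   0.02546
  C       1.2016e-05 1.2016e-05 -6.0080e-06 -6.0080e-06
  E          0.2698   0.04136 2.5543e-05   0.02546
  solve Keq expr → x = -6.0080e-06; check Q = 0.005222
Then add 0.07345 M of E.
Step 3:
                  E         C         D         A
  I          0.3432   0.04136 2.5543e-05   0.02546
  C       -3.1410e-05 -3.1410e-05 1.5705e-05 1.5705e-05
  E          0.3432   0.04133 4.1248e-05   0.02547
  solve Keq expr → x = 1.5705e-05; check Q = 0.005222

x = 1.5705e-05 M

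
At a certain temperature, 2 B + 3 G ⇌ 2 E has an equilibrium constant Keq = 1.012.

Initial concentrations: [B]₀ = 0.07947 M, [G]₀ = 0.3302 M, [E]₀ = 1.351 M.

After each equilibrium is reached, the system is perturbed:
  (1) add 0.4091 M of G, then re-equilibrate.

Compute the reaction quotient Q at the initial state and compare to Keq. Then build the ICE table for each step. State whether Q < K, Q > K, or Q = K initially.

Q₀ = 8027 vs Keq = 1.012 ⇒ Q>K, reverse
Step 1:
                   B          G          E
  init       0.07947     0.3302      1.351
  Δ           0.5539     0.8308    -0.5539
  eq          0.6334      1.161     0.7971
  solve Keq expr → x = -0.2769; check Q = 1.012
Then add 0.4091 M of G.
Step 2:
                   B          G          E
  init        0.6334       1.57     0.7971
  Δ          -0.1026     -0.154     0.1026
  eq          0.5307      1.416     0.8998
  solve Keq expr → x = 0.05132; check Q = 1.012

Q₀ = 8027; Q > K (proceeds reverse)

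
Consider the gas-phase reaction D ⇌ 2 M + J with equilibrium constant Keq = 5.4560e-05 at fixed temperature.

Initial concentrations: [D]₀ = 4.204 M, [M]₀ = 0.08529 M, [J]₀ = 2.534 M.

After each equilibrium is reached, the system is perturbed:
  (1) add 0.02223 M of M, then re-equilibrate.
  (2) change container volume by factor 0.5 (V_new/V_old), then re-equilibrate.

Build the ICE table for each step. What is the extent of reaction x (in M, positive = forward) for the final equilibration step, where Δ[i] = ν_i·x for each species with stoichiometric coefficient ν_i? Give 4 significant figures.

Q₀ = 0.004385 vs Keq = 5.4560e-05 ⇒ Q>K, reverse
Step 1:
                    D           M           J
  Initial       4.204     0.08529       2.534
  Change      0.03783    -0.07566    -0.03783
  Equil         4.242    0.009629       2.496
  solve Keq expr → x = -0.03783; check Q = 5.4560e-05
Then add 0.02223 M of M.
Step 2:
                    D           M           J
  Initial       4.242     0.03186       2.496
  Change       0.0111     -0.0222     -0.0111
  Equil         4.253    0.009663       2.485
  solve Keq expr → x = -0.0111; check Q = 5.4560e-05
Then change container volume by factor 0.5 (V_new/V_old).
Step 3:
                    D           M           J
  Initial       8.506     0.01933        4.97
  Change     0.004828   -0.009656   -0.004828
  Equil         8.511     0.00967       4.965
  solve Keq expr → x = -0.004828; check Q = 5.4560e-05

x = -0.004828 M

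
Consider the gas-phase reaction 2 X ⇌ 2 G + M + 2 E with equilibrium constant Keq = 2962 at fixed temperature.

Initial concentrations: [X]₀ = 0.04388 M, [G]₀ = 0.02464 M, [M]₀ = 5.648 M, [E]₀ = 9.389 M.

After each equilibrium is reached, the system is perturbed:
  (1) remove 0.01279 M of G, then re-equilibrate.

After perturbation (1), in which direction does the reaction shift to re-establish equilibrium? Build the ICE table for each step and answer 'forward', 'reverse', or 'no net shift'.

Direction: forward

Q₀ = 157 vs Keq = 2962 ⇒ Q<K, forward
Step 1:
                   X          G          M          E
  Initial    0.04388    0.02464      5.648      9.389
  Change    -0.02391    0.02391    0.01195    0.02391
  Equil      0.01997    0.04855       5.66      9.413
  solve Keq expr → x = 0.01195; check Q = 2962
Then remove 0.01279 M of G.
Step 2:
                   X          G          M          E
  Initial    0.01997    0.03576       5.66      9.413
  Change   -0.003722   0.003722   0.001861   0.003722
  Equil      0.01625    0.03948      5.662      9.417
  solve Keq expr → x = 0.001861; check Q = 2962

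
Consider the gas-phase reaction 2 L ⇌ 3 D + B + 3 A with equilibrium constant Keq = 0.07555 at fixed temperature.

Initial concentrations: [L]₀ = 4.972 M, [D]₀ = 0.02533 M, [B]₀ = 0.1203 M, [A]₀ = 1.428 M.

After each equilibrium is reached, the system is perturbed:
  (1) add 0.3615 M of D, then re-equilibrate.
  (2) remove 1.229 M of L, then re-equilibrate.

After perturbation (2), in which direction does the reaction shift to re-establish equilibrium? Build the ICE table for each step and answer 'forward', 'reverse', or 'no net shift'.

Direction: reverse

Q₀ = 2.3030e-07 vs Keq = 0.07555 ⇒ Q<K, forward
Step 1:
                    L           D           B           A
  I             4.972     0.02533      0.1203       1.428
  C           -0.4831      0.7246      0.2415      0.7246
  E             4.489        0.75      0.3618       2.153
  solve Keq expr → x = 0.2415; check Q = 0.07555
Then add 0.3615 M of D.
Step 2:
                    L           D           B           A
  I             4.489       1.111      0.3618       2.153
  C            0.1366     -0.2049    -0.06828     -0.2049
  E             4.625      0.9066      0.2936       1.948
  solve Keq expr → x = -0.06828; check Q = 0.07555
Then remove 1.229 M of L.
Step 3:
                    L           D           B           A
  I             3.396      0.9066      0.2936       1.948
  C           0.06185    -0.09277    -0.03092    -0.09277
  E             3.458      0.8138      0.2626       1.855
  solve Keq expr → x = -0.03092; check Q = 0.07555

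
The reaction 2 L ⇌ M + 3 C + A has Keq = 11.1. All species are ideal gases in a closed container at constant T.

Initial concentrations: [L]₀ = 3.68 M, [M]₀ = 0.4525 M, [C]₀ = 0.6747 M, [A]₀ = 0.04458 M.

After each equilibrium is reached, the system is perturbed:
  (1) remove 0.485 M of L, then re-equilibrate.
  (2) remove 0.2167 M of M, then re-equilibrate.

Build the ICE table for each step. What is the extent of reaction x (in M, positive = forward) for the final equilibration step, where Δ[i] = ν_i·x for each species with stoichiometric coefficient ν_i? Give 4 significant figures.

Q₀ = 4.5750e-04 vs Keq = 11.1 ⇒ Q<K, forward
Step 1:
                    L           M           C           A
  Initial        3.68      0.4525      0.6747     0.04458
  Change       -1.732      0.8661       2.598      0.8661
  Equil         1.948       1.319       3.273      0.9107
  solve Keq expr → x = 0.8661; check Q = 11.1
Then remove 0.485 M of L.
Step 2:
                    L           M           C           A
  Initial       1.463       1.319       3.273      0.9107
  Change       0.1552     -0.0776     -0.2328     -0.0776
  Equil         1.618       1.241        3.04      0.8331
  solve Keq expr → x = -0.0776; check Q = 11.1
Then remove 0.2167 M of M.
Step 3:
                    L           M           C           A
  Initial       1.618       1.024        3.04      0.8331
  Change     -0.05062     0.02531     0.07593     0.02531
  Equil         1.567        1.05       3.116      0.8584
  solve Keq expr → x = 0.02531; check Q = 11.1

x = 0.02531 M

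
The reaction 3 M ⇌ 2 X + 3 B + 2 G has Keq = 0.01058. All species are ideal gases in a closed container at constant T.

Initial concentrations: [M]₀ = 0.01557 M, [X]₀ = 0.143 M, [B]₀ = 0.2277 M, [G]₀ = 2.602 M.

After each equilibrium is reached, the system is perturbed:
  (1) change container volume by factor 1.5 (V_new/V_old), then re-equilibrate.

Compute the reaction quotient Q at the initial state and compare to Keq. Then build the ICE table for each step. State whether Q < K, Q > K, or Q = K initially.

Q₀ = 433; Q > K (proceeds reverse)

Q₀ = 433 vs Keq = 0.01058 ⇒ Q>K, reverse
Step 1:
                    M           X           B           G
  Initial     0.01557       0.143      0.2277       2.602
  Change       0.1225    -0.08166     -0.1225    -0.08166
  Equil        0.1381     0.06134      0.1052        2.52
  solve Keq expr → x = -0.04083; check Q = 0.01058
Then change container volume by factor 1.5 (V_new/V_old).
Step 2:
                    M           X           B           G
  Initial     0.09204     0.04089     0.07014        1.68
  Change     -0.01557     0.01038     0.01557     0.01038
  Equil       0.07647     0.05127     0.08571       1.691
  solve Keq expr → x = 0.005189; check Q = 0.01058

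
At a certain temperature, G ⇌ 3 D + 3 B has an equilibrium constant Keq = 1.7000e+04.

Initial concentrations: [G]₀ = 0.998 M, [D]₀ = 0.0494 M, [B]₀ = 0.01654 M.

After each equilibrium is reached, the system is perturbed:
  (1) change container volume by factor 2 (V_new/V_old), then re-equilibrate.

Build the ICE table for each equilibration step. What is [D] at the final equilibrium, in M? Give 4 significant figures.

[D]_eq = 1.52 M

Q₀ = 5.4658e-10 vs Keq = 1.7000e+04 ⇒ Q<K, forward
Step 1:
                   G          D          B
  I            0.998     0.0494    0.01654
  C          -0.9617      2.885      2.885
  E          0.03631      2.934      2.902
  solve Keq expr → x = 0.9617; check Q = 1.7000e+04
Then change container volume by factor 2 (V_new/V_old).
Step 2:
                   G          D          B
  I          0.01816      1.467      1.451
  C         -0.01745    0.05236    0.05236
  E       7.0106e-04       1.52      1.503
  solve Keq expr → x = 0.01745; check Q = 1.7000e+04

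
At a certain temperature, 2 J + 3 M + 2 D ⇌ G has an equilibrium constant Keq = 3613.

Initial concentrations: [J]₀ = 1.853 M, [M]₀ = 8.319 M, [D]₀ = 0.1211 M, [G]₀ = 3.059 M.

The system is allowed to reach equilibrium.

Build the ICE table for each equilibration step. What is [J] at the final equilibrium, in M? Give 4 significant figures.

Q₀ = 0.1055 vs Keq = 3613 ⇒ Q<K, forward
Step 1:
                    J           M           D           G
  Initial       1.853       8.319      0.1211       3.059
  Change      -0.1204     -0.1806     -0.1204     0.06018
  Equil         1.733       8.138  7.3041e-04       3.119
  solve Keq expr → x = 0.06018; check Q = 3613

[J]_eq = 1.733 M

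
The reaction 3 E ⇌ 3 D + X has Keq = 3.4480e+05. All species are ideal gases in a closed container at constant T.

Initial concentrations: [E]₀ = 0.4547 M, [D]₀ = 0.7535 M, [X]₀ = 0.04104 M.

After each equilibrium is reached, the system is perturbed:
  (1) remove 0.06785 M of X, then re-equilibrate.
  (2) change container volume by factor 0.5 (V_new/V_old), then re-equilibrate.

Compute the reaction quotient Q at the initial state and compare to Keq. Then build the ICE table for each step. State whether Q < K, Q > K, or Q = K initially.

Q₀ = 0.1868; Q < K (proceeds forward)

Q₀ = 0.1868 vs Keq = 3.4480e+05 ⇒ Q<K, forward
Step 1:
                  E         D         X
  I          0.4547    0.7535   0.04104
  C         -0.4449    0.4449    0.1483
  E        0.009813     1.198    0.1893
  solve Keq expr → x = 0.1483; check Q = 3.4480e+05
Then remove 0.06785 M of X.
Step 2:
                  E         D         X
  I        0.009813     1.198    0.1215
  C        -0.00133   0.00133 4.4319e-04
  E        0.008484       1.2    0.1219
  solve Keq expr → x = 4.4319e-04; check Q = 3.4480e+05
Then change container volume by factor 0.5 (V_new/V_old).
Step 3:
                  E         D         X
  I         0.01697     2.399    0.2439
  C        0.004329 -0.004329 -0.001443
  E          0.0213     2.395    0.2424
  solve Keq expr → x = -0.001443; check Q = 3.4480e+05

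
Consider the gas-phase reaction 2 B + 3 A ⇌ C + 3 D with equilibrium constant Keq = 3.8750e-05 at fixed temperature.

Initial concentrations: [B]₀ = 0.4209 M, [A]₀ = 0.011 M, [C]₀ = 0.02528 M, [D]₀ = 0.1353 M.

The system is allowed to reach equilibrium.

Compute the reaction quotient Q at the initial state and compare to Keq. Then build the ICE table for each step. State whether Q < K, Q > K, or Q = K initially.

Q₀ = 265.5; Q > K (proceeds reverse)

Q₀ = 265.5 vs Keq = 3.8750e-05 ⇒ Q>K, reverse
Step 1:
                  B         A         C         D
  Initial    0.4209     0.011   0.02528    0.1353
  Change    0.05051   0.07576  -0.02525  -0.07576
  Equil      0.4714   0.08676 2.6644e-05   0.05954
  solve Keq expr → x = -0.02525; check Q = 3.8750e-05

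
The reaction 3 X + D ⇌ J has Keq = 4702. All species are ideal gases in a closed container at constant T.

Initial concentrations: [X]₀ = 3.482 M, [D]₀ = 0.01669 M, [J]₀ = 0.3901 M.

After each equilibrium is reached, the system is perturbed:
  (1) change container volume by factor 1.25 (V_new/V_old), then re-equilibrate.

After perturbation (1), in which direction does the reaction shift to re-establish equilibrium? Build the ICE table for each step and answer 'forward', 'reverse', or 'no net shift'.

Direction: reverse

Q₀ = 0.5536 vs Keq = 4702 ⇒ Q<K, forward
Step 1:
                   X          D          J
  Initial      3.482    0.01669     0.3901
  Change    -0.05006   -0.01669    0.01669
  Equil        3.432 2.1403e-06     0.4068
  solve Keq expr → x = 0.01669; check Q = 4702
Then change container volume by factor 1.25 (V_new/V_old).
Step 2:
                   X          D          J
  Initial      2.746 1.7122e-06     0.3254
  Change  4.8958e-06 1.6319e-06 -1.6319e-06
  Equil        2.746 3.3441e-06     0.3254
  solve Keq expr → x = -1.6319e-06; check Q = 4702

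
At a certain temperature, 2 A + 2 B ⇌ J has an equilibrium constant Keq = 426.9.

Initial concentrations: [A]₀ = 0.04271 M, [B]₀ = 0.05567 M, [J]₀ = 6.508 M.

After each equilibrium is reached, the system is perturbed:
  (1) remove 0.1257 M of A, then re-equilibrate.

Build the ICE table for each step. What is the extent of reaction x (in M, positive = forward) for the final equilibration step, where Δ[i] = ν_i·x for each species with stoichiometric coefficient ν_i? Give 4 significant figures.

Q₀ = 1.1512e+06 vs Keq = 426.9 ⇒ Q>K, reverse
Step 1:
                    A           B           J
  Initial     0.04271     0.05567       6.508
  Change       0.3002      0.3002     -0.1501
  Equil        0.3429      0.3559       6.358
  solve Keq expr → x = -0.1501; check Q = 426.9
Then remove 0.1257 M of A.
Step 2:
                    A           B           J
  Initial      0.2172      0.3559       6.358
  Change      0.06914     0.06914    -0.03457
  Equil        0.2864       0.425       6.323
  solve Keq expr → x = -0.03457; check Q = 426.9

x = -0.03457 M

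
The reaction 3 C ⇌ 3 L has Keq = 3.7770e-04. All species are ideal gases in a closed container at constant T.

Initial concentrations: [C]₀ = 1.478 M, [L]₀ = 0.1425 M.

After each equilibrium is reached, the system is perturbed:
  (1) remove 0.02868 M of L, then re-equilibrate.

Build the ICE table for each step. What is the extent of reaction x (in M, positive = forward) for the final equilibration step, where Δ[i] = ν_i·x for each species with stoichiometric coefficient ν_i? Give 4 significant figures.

x = 0.008916 M

Q₀ = 8.9623e-04 vs Keq = 3.7770e-04 ⇒ Q>K, reverse
Step 1:
                    C           L
  init          1.478      0.1425
  Δ           0.03326    -0.03326
  eq            1.511      0.1092
  solve Keq expr → x = -0.01109; check Q = 3.7770e-04
Then remove 0.02868 M of L.
Step 2:
                    C           L
  init          1.511     0.08056
  Δ          -0.02675     0.02675
  eq            1.485      0.1073
  solve Keq expr → x = 0.008916; check Q = 3.7770e-04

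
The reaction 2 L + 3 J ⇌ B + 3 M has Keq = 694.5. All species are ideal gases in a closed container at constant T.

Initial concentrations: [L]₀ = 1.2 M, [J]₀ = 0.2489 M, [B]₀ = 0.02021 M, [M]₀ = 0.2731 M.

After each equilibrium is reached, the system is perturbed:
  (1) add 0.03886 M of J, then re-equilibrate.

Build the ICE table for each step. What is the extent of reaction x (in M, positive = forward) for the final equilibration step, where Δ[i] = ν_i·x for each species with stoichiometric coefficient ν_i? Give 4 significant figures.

x = 0.01187 M

Q₀ = 0.01854 vs Keq = 694.5 ⇒ Q<K, forward
Step 1:
                  L         J         B         M
  I             1.2    0.2489   0.02021    0.2731
  C         -0.1494   -0.2241   0.07471    0.2241
  E           1.051   0.02478   0.09492    0.4972
  solve Keq expr → x = 0.07471; check Q = 694.5
Then add 0.03886 M of J.
Step 2:
                  L         J         B         M
  I           1.051   0.06364   0.09492    0.4972
  C        -0.02373   -0.0356   0.01187    0.0356
  E           1.027   0.02804    0.1068    0.5328
  solve Keq expr → x = 0.01187; check Q = 694.5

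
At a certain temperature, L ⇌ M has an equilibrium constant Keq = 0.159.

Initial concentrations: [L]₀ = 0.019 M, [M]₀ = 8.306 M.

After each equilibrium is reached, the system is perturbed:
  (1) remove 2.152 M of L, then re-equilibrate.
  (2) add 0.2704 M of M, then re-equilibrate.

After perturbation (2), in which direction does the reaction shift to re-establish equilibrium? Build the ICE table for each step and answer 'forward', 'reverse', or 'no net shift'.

Q₀ = 437.2 vs Keq = 0.159 ⇒ Q>K, reverse
Step 1:
                  L         M
  I           0.019     8.306
  C           7.164    -7.164
  E           7.183     1.142
  solve Keq expr → x = -7.164; check Q = 0.159
Then remove 2.152 M of L.
Step 2:
                  L         M
  I           5.031     1.142
  C          0.2952   -0.2952
  E           5.326    0.8469
  solve Keq expr → x = -0.2952; check Q = 0.159
Then add 0.2704 M of M.
Step 3:
                  L         M
  I           5.326     1.117
  C          0.2333   -0.2333
  E           5.559     0.884
  solve Keq expr → x = -0.2333; check Q = 0.159

Direction: reverse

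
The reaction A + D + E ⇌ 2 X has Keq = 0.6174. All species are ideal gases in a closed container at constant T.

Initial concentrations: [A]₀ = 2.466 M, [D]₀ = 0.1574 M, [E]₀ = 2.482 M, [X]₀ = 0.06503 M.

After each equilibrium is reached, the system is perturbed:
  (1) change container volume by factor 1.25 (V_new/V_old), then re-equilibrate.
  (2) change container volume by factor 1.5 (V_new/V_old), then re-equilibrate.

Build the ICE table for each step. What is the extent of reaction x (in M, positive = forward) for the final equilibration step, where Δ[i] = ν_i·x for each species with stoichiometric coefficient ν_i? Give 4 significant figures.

Q₀ = 0.00439 vs Keq = 0.6174 ⇒ Q<K, forward
Step 1:
                  A         D         E         X
  Initial     2.466    0.1574     2.482   0.06503
  Change    -0.1273   -0.1273   -0.1273    0.2547
  Equil       2.339   0.03006     2.355    0.3197
  solve Keq expr → x = 0.1273; check Q = 0.6174
Then change container volume by factor 1.25 (V_new/V_old).
Step 2:
                  A         D         E         X
  Initial     1.871   0.02405     1.884    0.2558
  Change   0.004028  0.004028  0.004028 -0.008056
  Equil       1.875   0.02808     1.888    0.2477
  solve Keq expr → x = -0.004028; check Q = 0.6174
Then change container volume by factor 1.5 (V_new/V_old).
Step 3:
                  A         D         E         X
  Initial      1.25   0.01872     1.259    0.1651
  Change   0.005518  0.005518  0.005518  -0.01104
  Equil       1.255   0.02424     1.264    0.1541
  solve Keq expr → x = -0.005518; check Q = 0.6174

x = -0.005518 M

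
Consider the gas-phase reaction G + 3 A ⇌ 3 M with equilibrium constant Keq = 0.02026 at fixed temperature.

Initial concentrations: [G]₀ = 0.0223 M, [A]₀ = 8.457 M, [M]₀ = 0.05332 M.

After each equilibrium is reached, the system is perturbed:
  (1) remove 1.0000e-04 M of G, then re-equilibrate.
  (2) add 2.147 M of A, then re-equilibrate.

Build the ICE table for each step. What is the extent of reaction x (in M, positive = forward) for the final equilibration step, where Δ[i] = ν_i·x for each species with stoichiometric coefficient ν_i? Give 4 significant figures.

Q₀ = 1.1239e-05 vs Keq = 0.02026 ⇒ Q<K, forward
Step 1:
                   G          A          M
  I           0.0223      8.457    0.05332
  C         -0.02216   -0.06647    0.06647
  E       1.4363e-04      8.391     0.1198
  solve Keq expr → x = 0.02216; check Q = 0.02026
Then remove 1.0000e-04 M of G.
Step 2:
                   G          A          M
  I       4.3630e-05      8.391     0.1198
  C       9.8920e-05 2.9676e-04 -2.9676e-04
  E       1.4255e-04      8.391     0.1195
  solve Keq expr → x = -9.8920e-05; check Q = 0.02026
Then add 2.147 M of A.
Step 3:
                   G          A          M
  I       1.4255e-04      10.54     0.1195
  C       -7.0198e-05 -2.1059e-04 2.1059e-04
  E       7.2352e-05      10.54     0.1197
  solve Keq expr → x = 7.0198e-05; check Q = 0.02026

x = 7.0198e-05 M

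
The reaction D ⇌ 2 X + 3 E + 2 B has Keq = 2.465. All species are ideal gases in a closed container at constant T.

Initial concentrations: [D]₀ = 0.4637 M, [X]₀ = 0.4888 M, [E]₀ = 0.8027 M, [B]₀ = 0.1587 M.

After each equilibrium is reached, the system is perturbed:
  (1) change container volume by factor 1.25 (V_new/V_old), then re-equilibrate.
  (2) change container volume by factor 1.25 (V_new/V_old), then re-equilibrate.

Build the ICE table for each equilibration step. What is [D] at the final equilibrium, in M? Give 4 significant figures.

[D]_eq = 0.08744 M

Q₀ = 0.006712 vs Keq = 2.465 ⇒ Q<K, forward
Step 1:
                  D         X         E         B
  init       0.4637    0.4888    0.8027    0.1587
  Δ         -0.1979    0.3958    0.5937    0.3958
  eq         0.2658    0.8846     1.396    0.5545
  solve Keq expr → x = 0.1979; check Q = 2.465
Then change container volume by factor 1.25 (V_new/V_old).
Step 2:
                  D         X         E         B
  init       0.2126    0.7077     1.117    0.4436
  Δ        -0.05086    0.1017    0.1526    0.1017
  eq         0.1618    0.8094      1.27    0.5453
  solve Keq expr → x = 0.05086; check Q = 2.465
Then change container volume by factor 1.25 (V_new/V_old).
Step 3:
                  D         X         E         B
  init       0.1294    0.6475     1.016    0.4363
  Δ        -0.04199   0.08398     0.126   0.08398
  eq        0.08744    0.7315     1.142    0.5202
  solve Keq expr → x = 0.04199; check Q = 2.465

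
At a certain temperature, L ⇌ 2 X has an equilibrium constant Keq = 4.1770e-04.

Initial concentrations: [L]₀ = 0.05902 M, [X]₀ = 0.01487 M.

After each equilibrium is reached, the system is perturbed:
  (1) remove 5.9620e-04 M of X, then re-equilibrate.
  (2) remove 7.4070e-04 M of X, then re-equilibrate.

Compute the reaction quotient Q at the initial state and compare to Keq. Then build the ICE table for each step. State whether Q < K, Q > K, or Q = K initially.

Q₀ = 0.003746 vs Keq = 4.1770e-04 ⇒ Q>K, reverse
Step 1:
                  L         X
  Initial   0.05902   0.01487
  Change   0.004852 -0.009705
  Equil     0.06387  0.005165
  solve Keq expr → x = -0.004852; check Q = 4.1770e-04
Then remove 5.9620e-04 M of X.
Step 2:
                  L         X
  Initial   0.06387  0.004569
  Change  -2.9219e-04 5.8437e-04
  Equil     0.06358  0.005153
  solve Keq expr → x = 2.9219e-04; check Q = 4.1770e-04
Then remove 7.4070e-04 M of X.
Step 3:
                  L         X
  Initial   0.06358  0.004413
  Change  -3.6298e-04 7.2597e-04
  Equil     0.06322  0.005139
  solve Keq expr → x = 3.6298e-04; check Q = 4.1770e-04

Q₀ = 0.003746; Q > K (proceeds reverse)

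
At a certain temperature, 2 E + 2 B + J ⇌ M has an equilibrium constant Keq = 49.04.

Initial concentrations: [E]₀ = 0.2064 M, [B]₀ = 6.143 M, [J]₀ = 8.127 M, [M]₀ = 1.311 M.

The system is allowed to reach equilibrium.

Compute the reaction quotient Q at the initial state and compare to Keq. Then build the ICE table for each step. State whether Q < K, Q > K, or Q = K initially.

Q₀ = 0.1003 vs Keq = 49.04 ⇒ Q<K, forward
Step 1:
                    E           B           J           M
  I            0.2064       6.143       8.127       1.311
  C           -0.1963     -0.1963    -0.09817     0.09817
  E           0.01006       5.947       8.029       1.409
  solve Keq expr → x = 0.09817; check Q = 49.04

Q₀ = 0.1003; Q < K (proceeds forward)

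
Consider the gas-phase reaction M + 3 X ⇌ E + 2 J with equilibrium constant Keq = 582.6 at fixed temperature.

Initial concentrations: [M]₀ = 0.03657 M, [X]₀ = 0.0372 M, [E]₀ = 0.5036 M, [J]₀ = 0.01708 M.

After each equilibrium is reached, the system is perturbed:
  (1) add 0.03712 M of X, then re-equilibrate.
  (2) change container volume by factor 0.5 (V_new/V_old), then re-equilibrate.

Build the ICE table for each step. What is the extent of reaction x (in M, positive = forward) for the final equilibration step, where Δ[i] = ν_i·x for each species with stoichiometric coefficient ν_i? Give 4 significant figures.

x = 0.003584 M

Q₀ = 78.04 vs Keq = 582.6 ⇒ Q<K, forward
Step 1:
                  M         X         E         J
  I         0.03657    0.0372    0.5036   0.01708
  C       -0.003908  -0.01173  0.003908  0.007817
  E         0.03266   0.02547    0.5075    0.0249
  solve Keq expr → x = 0.003908; check Q = 582.6
Then add 0.03712 M of X.
Step 2:
                  M         X         E         J
  I         0.03266   0.06259    0.5075    0.0249
  C       -0.007885  -0.02365  0.007885   0.01577
  E         0.02478   0.03894    0.5154   0.04067
  solve Keq expr → x = 0.007885; check Q = 582.6
Then change container volume by factor 0.5 (V_new/V_old).
Step 3:
                  M         X         E         J
  I         0.04955   0.07788     1.031   0.08133
  C       -0.003584  -0.01075  0.003584  0.007168
  E         0.04597   0.06713     1.034    0.0885
  solve Keq expr → x = 0.003584; check Q = 582.6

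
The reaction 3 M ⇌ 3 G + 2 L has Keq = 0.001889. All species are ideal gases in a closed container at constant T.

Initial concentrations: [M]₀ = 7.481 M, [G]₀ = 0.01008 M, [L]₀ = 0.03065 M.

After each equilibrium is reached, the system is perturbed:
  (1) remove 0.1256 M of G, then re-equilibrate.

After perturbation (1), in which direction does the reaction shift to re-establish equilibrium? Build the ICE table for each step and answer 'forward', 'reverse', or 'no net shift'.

Direction: forward

Q₀ = 2.2981e-12 vs Keq = 0.001889 ⇒ Q<K, forward
Step 1:
                   M          G          L
  Initial      7.481    0.01008    0.03065
  Change      -1.005      1.005     0.6699
  Equil        6.476      1.015     0.7005
  solve Keq expr → x = 0.3349; check Q = 0.001889
Then remove 0.1256 M of G.
Step 2:
                   M          G          L
  Initial      6.476     0.8893     0.7005
  Change    -0.07138    0.07138    0.04759
  Equil        6.405     0.9607     0.7481
  solve Keq expr → x = 0.02379; check Q = 0.001889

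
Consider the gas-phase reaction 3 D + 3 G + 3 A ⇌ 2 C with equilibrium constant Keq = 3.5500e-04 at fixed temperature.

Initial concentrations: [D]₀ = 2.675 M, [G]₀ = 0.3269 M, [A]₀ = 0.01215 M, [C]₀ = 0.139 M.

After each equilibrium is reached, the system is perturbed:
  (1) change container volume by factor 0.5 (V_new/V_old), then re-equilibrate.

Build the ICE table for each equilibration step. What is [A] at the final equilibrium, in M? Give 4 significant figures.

[A]_eq = 0.3599 M

Q₀ = 1.6110e+04 vs Keq = 3.5500e-04 ⇒ Q>K, reverse
Step 1:
                    D           G           A           C
  I             2.675      0.3269     0.01215       0.139
  C            0.2032      0.2032      0.2032     -0.1355
  E             2.878      0.5301      0.2153    0.003548
  solve Keq expr → x = -0.06773; check Q = 3.5500e-04
Then change container volume by factor 0.5 (V_new/V_old).
Step 2:
                    D           G           A           C
  I             5.756        1.06      0.4307    0.007095
  C          -0.07077    -0.07077    -0.07077     0.04718
  E             5.686      0.9894      0.3599     0.05427
  solve Keq expr → x = 0.02359; check Q = 3.5500e-04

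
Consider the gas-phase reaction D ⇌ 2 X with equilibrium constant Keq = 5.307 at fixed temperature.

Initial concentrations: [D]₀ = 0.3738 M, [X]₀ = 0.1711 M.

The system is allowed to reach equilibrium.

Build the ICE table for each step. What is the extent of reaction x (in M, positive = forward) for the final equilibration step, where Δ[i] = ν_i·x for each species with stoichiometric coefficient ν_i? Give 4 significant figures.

Q₀ = 0.07832 vs Keq = 5.307 ⇒ Q<K, forward
Step 1:
                  D         X
  init       0.3738    0.1711
  Δ         -0.2755    0.5511
  eq        0.09827    0.7222
  solve Keq expr → x = 0.2755; check Q = 5.307

x = 0.2755 M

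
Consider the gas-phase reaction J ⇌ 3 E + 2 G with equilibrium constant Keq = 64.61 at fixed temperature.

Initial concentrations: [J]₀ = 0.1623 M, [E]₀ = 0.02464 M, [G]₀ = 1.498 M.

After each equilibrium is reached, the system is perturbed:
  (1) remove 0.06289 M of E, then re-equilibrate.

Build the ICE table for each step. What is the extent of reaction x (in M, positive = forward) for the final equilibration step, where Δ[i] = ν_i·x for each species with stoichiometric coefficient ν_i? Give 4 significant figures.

x = 0.001867 M

Q₀ = 2.0684e-04 vs Keq = 64.61 ⇒ Q<K, forward
Step 1:
                   J          E          G
  I           0.1623    0.02464      1.498
  C          -0.1562     0.4686     0.3124
  E         0.006089     0.4933       1.81
  solve Keq expr → x = 0.1562; check Q = 64.61
Then remove 0.06289 M of E.
Step 2:
                   J          E          G
  I         0.006089     0.4304       1.81
  C        -0.001867   0.005602   0.003734
  E         0.004221      0.436      1.814
  solve Keq expr → x = 0.001867; check Q = 64.61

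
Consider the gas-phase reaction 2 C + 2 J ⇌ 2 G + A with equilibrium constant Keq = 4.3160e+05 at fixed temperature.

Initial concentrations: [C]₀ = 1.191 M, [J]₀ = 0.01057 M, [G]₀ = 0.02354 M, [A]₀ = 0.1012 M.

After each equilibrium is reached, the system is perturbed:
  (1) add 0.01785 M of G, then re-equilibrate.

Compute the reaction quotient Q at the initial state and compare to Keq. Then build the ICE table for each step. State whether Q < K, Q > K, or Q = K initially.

Q₀ = 0.3539 vs Keq = 4.3160e+05 ⇒ Q<K, forward
Step 1:
                    C           J           G           A
  I             1.191     0.01057     0.02354      0.1012
  C          -0.01056    -0.01056     0.01056    0.005278
  E              1.18  1.4346e-05      0.0341      0.1065
  solve Keq expr → x = 0.005278; check Q = 4.3160e+05
Then add 0.01785 M of G.
Step 2:
                    C           J           G           A
  I              1.18  1.4346e-05     0.05195      0.1065
  C        7.5070e-06  7.5070e-06 -7.5070e-06 -3.7535e-06
  E              1.18  2.1853e-05     0.05194      0.1065
  solve Keq expr → x = -3.7535e-06; check Q = 4.3160e+05

Q₀ = 0.3539; Q < K (proceeds forward)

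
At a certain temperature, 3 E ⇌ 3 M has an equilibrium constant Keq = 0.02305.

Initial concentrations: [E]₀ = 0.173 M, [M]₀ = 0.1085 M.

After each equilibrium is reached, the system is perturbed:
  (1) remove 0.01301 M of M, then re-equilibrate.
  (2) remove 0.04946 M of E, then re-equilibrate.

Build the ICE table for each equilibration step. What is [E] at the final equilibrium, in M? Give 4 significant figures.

[E]_eq = 0.1705 M

Q₀ = 0.2467 vs Keq = 0.02305 ⇒ Q>K, reverse
Step 1:
                  E         M
  init        0.173    0.1085
  Δ         0.04614  -0.04614
  eq         0.2191   0.06236
  solve Keq expr → x = -0.01538; check Q = 0.02305
Then remove 0.01301 M of M.
Step 2:
                  E         M
  init       0.2191   0.04935
  Δ        -0.01013   0.01013
  eq          0.209   0.05948
  solve Keq expr → x = 0.003376; check Q = 0.02305
Then remove 0.04946 M of E.
Step 3:
                  E         M
  init       0.1595   0.05948
  Δ         0.01096  -0.01096
  eq         0.1705   0.04852
  solve Keq expr → x = -0.003653; check Q = 0.02305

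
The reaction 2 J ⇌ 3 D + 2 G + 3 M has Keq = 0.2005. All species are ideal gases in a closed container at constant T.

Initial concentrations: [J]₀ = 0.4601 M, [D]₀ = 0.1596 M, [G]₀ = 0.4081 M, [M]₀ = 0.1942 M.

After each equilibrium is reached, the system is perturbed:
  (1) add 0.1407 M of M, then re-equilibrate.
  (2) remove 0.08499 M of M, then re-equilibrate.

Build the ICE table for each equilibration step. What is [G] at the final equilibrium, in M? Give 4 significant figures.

Q₀ = 2.3425e-05 vs Keq = 0.2005 ⇒ Q<K, forward
Step 1:
                   J          D          G          M
  I           0.4601     0.1596     0.4081     0.1942
  C          -0.2389     0.3583     0.2389     0.3583
  E           0.2212     0.5179      0.647     0.5525
  solve Keq expr → x = 0.1194; check Q = 0.2005
Then add 0.1407 M of M.
Step 2:
                   J          D          G          M
  I           0.2212     0.5179      0.647     0.6932
  C          0.02483   -0.03724   -0.02483   -0.03724
  E            0.246     0.4807     0.6222      0.656
  solve Keq expr → x = -0.01241; check Q = 0.2005
Then remove 0.08499 M of M.
Step 3:
                   J          D          G          M
  I            0.246     0.4807     0.6222      0.571
  C         -0.01463    0.02195    0.01463    0.02195
  E           0.2314     0.5026     0.6368      0.593
  solve Keq expr → x = 0.007317; check Q = 0.2005

[G]_eq = 0.6368 M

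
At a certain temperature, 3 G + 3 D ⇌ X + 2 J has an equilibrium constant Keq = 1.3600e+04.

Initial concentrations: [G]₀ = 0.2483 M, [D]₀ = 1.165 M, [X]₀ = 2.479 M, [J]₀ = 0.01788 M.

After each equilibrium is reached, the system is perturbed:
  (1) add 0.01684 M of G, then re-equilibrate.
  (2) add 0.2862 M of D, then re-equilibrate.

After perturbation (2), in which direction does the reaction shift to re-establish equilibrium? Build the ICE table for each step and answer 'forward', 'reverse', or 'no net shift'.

Direction: forward

Q₀ = 0.03274 vs Keq = 1.3600e+04 ⇒ Q<K, forward
Step 1:
                  G         D         X         J
  Initial    0.2483     1.165     2.479   0.01788
  Change    -0.2294   -0.2294   0.07648     0.153
  Equil     0.01885    0.9356     2.555    0.1708
  solve Keq expr → x = 0.07648; check Q = 1.3600e+04
Then add 0.01684 M of G.
Step 2:
                  G         D         X         J
  Initial   0.03569    0.9356     2.555    0.1708
  Change   -0.01573  -0.01573  0.005242   0.01048
  Equil     0.01996    0.9198     2.561    0.1813
  solve Keq expr → x = 0.005242; check Q = 1.3600e+04
Then add 0.2862 M of D.
Step 3:
                  G         D         X         J
  Initial   0.01996     1.206     2.561    0.1813
  Change  -0.004509 -0.004509  0.001503  0.003006
  Equil     0.01545     1.202     2.562    0.1843
  solve Keq expr → x = 0.001503; check Q = 1.3600e+04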